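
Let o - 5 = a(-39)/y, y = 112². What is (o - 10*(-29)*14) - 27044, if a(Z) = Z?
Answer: -288248615/12544 ≈ -22979.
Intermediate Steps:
y = 12544
o = 62681/12544 (o = 5 - 39/12544 = 62681/12544 ≈ 4.9969)
(o - 10*(-29)*14) - 27044 = (62681/12544 - 10*(-29)*14) - 27044 = (62681/12544 + 290*14) - 27044 = (62681/12544 + 4060) - 27044 = 50991321/12544 - 27044 = -288248615/12544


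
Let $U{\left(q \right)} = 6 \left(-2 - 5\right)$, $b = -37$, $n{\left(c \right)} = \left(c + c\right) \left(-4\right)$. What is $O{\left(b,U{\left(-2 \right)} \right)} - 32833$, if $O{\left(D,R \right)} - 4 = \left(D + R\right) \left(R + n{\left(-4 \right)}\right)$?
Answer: $-32039$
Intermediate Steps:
$n{\left(c \right)} = - 8 c$ ($n{\left(c \right)} = 2 c \left(-4\right) = - 8 c$)
$U{\left(q \right)} = -42$ ($U{\left(q \right)} = 6 \left(-7\right) = -42$)
$O{\left(D,R \right)} = 4 + \left(32 + R\right) \left(D + R\right)$ ($O{\left(D,R \right)} = 4 + \left(D + R\right) \left(R - -32\right) = 4 + \left(D + R\right) \left(R + 32\right) = 4 + \left(D + R\right) \left(32 + R\right) = 4 + \left(32 + R\right) \left(D + R\right)$)
$O{\left(b,U{\left(-2 \right)} \right)} - 32833 = \left(4 + \left(-42\right)^{2} + 32 \left(-37\right) + 32 \left(-42\right) - -1554\right) - 32833 = \left(4 + 1764 - 1184 - 1344 + 1554\right) - 32833 = 794 - 32833 = -32039$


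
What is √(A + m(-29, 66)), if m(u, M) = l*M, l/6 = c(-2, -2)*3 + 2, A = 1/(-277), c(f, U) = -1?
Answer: I*√30384961/277 ≈ 19.9*I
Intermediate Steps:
A = -1/277 ≈ -0.0036101
l = -6 (l = 6*(-1*3 + 2) = 6*(-3 + 2) = 6*(-1) = -6)
m(u, M) = -6*M
√(A + m(-29, 66)) = √(-1/277 - 6*66) = √(-1/277 - 396) = √(-109693/277) = I*√30384961/277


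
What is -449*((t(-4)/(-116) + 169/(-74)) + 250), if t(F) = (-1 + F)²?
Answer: -476960577/4292 ≈ -1.1113e+5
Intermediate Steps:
-449*((t(-4)/(-116) + 169/(-74)) + 250) = -449*(((-1 - 4)²/(-116) + 169/(-74)) + 250) = -449*(((-5)²*(-1/116) + 169*(-1/74)) + 250) = -449*((25*(-1/116) - 169/74) + 250) = -449*((-25/116 - 169/74) + 250) = -449*(-10727/4292 + 250) = -449*1062273/4292 = -476960577/4292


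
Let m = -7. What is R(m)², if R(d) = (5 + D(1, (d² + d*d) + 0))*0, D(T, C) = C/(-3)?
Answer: 0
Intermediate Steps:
D(T, C) = -C/3 (D(T, C) = C*(-⅓) = -C/3)
R(d) = 0 (R(d) = (5 - ((d² + d*d) + 0)/3)*0 = (5 - ((d² + d²) + 0)/3)*0 = (5 - (2*d² + 0)/3)*0 = (5 - 2*d²/3)*0 = 0)
R(m)² = 0² = 0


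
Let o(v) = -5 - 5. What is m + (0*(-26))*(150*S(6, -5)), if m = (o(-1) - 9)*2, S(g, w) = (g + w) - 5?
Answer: -38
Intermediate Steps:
S(g, w) = -5 + g + w
o(v) = -10
m = -38 (m = (-10 - 9)*2 = -19*2 = -38)
m + (0*(-26))*(150*S(6, -5)) = -38 + (0*(-26))*(150*(-5 + 6 - 5)) = -38 + 0*(150*(-4)) = -38 + 0*(-600) = -38 + 0 = -38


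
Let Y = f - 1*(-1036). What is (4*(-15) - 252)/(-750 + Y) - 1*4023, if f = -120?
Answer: -334065/83 ≈ -4024.9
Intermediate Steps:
Y = 916 (Y = -120 - 1*(-1036) = -120 + 1036 = 916)
(4*(-15) - 252)/(-750 + Y) - 1*4023 = (4*(-15) - 252)/(-750 + 916) - 1*4023 = (-60 - 252)/166 - 4023 = -312*1/166 - 4023 = -156/83 - 4023 = -334065/83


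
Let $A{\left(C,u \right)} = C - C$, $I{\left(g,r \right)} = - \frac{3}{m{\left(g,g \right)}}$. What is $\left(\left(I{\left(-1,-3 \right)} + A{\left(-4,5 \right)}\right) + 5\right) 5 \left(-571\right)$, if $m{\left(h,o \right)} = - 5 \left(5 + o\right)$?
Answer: $- \frac{58813}{4} \approx -14703.0$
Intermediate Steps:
$m{\left(h,o \right)} = -25 - 5 o$
$I{\left(g,r \right)} = - \frac{3}{-25 - 5 g}$
$A{\left(C,u \right)} = 0$
$\left(\left(I{\left(-1,-3 \right)} + A{\left(-4,5 \right)}\right) + 5\right) 5 \left(-571\right) = \left(\left(\frac{3}{5 \left(5 - 1\right)} + 0\right) + 5\right) 5 \left(-571\right) = \left(\left(\frac{3}{5 \cdot 4} + 0\right) + 5\right) \left(-2855\right) = \left(\left(\frac{3}{5} \cdot \frac{1}{4} + 0\right) + 5\right) \left(-2855\right) = \left(\left(\frac{3}{20} + 0\right) + 5\right) \left(-2855\right) = \left(\frac{3}{20} + 5\right) \left(-2855\right) = \frac{103}{20} \left(-2855\right) = - \frac{58813}{4}$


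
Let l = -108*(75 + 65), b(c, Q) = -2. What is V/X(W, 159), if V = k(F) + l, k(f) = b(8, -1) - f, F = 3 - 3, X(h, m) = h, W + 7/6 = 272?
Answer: -90732/1625 ≈ -55.835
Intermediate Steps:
W = 1625/6 (W = -7/6 + 272 = 1625/6 ≈ 270.83)
F = 0
k(f) = -2 - f
l = -15120 (l = -108*140 = -15120)
V = -15122 (V = (-2 - 1*0) - 15120 = (-2 + 0) - 15120 = -2 - 15120 = -15122)
V/X(W, 159) = -15122/1625/6 = -15122*6/1625 = -90732/1625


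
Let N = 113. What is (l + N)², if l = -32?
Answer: 6561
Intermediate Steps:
(l + N)² = (-32 + 113)² = 81² = 6561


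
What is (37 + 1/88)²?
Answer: 10608049/7744 ≈ 1369.8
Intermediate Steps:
(37 + 1/88)² = (3257/88)² = 10608049/7744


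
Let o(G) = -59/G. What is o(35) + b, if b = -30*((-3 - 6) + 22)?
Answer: -13709/35 ≈ -391.69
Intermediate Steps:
b = -390 (b = -30*(-9 + 22) = -30*13 = -390)
o(35) + b = -59/35 - 390 = -13709/35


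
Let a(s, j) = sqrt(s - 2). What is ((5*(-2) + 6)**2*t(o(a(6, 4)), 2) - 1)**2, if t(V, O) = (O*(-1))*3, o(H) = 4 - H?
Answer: 9409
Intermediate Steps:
a(s, j) = sqrt(-2 + s)
t(V, O) = -3*O (t(V, O) = -O*3 = -3*O)
((5*(-2) + 6)**2*t(o(a(6, 4)), 2) - 1)**2 = ((5*(-2) + 6)**2*(-3*2) - 1)**2 = ((-10 + 6)**2*(-6) - 1)**2 = ((-4)**2*(-6) - 1)**2 = (16*(-6) - 1)**2 = (-96 - 1)**2 = (-97)**2 = 9409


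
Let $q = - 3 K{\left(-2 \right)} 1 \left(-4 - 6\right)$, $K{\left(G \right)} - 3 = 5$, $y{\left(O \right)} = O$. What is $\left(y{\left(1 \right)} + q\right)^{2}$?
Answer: $58081$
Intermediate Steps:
$K{\left(G \right)} = 8$ ($K{\left(G \right)} = 3 + 5 = 8$)
$q = 240$ ($q = \left(-3\right) 8 \cdot 1 \left(-4 - 6\right) = \left(-24\right) 1 \left(-10\right) = \left(-24\right) \left(-10\right) = 240$)
$\left(y{\left(1 \right)} + q\right)^{2} = \left(1 + 240\right)^{2} = 241^{2} = 58081$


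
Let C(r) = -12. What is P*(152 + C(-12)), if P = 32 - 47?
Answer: -2100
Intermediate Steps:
P = -15
P*(152 + C(-12)) = -15*(152 - 12) = -15*140 = -2100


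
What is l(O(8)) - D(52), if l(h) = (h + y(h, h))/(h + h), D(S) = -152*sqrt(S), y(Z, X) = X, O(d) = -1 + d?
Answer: 1 + 304*sqrt(13) ≈ 1097.1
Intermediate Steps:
l(h) = 1 (l(h) = (h + h)/(h + h) = (2*h)/((2*h)) = (2*h)*(1/(2*h)) = 1)
l(O(8)) - D(52) = 1 - (-152)*sqrt(52) = 1 - (-152)*2*sqrt(13) = 1 - (-304)*sqrt(13) = 1 + 304*sqrt(13)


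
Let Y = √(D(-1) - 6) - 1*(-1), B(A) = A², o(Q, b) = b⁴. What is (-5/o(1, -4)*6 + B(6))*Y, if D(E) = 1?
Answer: 4593/128 + 4593*I*√5/128 ≈ 35.883 + 80.236*I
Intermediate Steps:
Y = 1 + I*√5 (Y = √(1 - 6) - 1*(-1) = √(-5) + 1 = I*√5 + 1 = 1 + I*√5 ≈ 1.0 + 2.2361*I)
(-5/o(1, -4)*6 + B(6))*Y = (-5/((-4)⁴)*6 + 6²)*(1 + I*√5) = (-5/256*6 + 36)*(1 + I*√5) = (-15/128 + 36)*(1 + I*√5) = 4593*(1 + I*√5)/128 = 4593/128 + 4593*I*√5/128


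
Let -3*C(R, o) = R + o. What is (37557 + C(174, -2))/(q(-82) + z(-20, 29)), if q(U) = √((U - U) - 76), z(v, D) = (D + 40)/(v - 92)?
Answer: -289797424/958105 - 2822374912*I*√19/2874315 ≈ -302.47 - 4280.1*I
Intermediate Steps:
C(R, o) = -R/3 - o/3 (C(R, o) = -(R + o)/3 = -R/3 - o/3)
z(v, D) = (40 + D)/(-92 + v)
q(U) = 2*I*√19 (q(U) = √(0 - 76) = √(-76) = 2*I*√19)
(37557 + C(174, -2))/(q(-82) + z(-20, 29)) = (37557 + (-⅓*174 - ⅓*(-2)))/(2*I*√19 + (40 + 29)/(-92 - 20)) = (37557 + (-58 + ⅔))/(2*I*√19 + 69/(-112)) = (37557 - 172/3)/(2*I*√19 - 1/112*69) = 112499/(3*(2*I*√19 - 69/112)) = 112499/(3*(-69/112 + 2*I*√19))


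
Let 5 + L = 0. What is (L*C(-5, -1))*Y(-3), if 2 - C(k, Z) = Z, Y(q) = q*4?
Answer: 180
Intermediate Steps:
Y(q) = 4*q
C(k, Z) = 2 - Z
L = -5 (L = -5 + 0 = -5)
(L*C(-5, -1))*Y(-3) = (-5*(2 - 1*(-1)))*(4*(-3)) = -5*(2 + 1)*(-12) = -5*3*(-12) = -15*(-12) = 180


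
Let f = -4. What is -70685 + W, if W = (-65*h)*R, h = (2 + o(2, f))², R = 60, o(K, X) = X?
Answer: -86285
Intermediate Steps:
h = 4 (h = (2 - 4)² = (-2)² = 4)
W = -15600 (W = -65*4*60 = -260*60 = -15600)
-70685 + W = -70685 - 15600 = -86285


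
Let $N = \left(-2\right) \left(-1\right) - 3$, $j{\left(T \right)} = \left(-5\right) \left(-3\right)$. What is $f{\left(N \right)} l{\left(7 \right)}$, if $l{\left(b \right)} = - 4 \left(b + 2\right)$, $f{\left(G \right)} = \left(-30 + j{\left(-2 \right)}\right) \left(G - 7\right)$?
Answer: $-4320$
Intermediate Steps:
$j{\left(T \right)} = 15$
$N = -1$ ($N = 2 - 3 = -1$)
$f{\left(G \right)} = 105 - 15 G$ ($f{\left(G \right)} = \left(-30 + 15\right) \left(G - 7\right) = - 15 \left(-7 + G\right) = 105 - 15 G$)
$l{\left(b \right)} = -8 - 4 b$ ($l{\left(b \right)} = - 4 \left(2 + b\right) = -8 - 4 b$)
$f{\left(N \right)} l{\left(7 \right)} = \left(105 - -15\right) \left(-8 - 28\right) = \left(105 + 15\right) \left(-8 - 28\right) = 120 \left(-36\right) = -4320$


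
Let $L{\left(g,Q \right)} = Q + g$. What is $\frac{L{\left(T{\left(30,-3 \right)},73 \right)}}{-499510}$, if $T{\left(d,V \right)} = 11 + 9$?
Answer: $- \frac{93}{499510} \approx -0.00018618$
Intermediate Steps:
$T{\left(d,V \right)} = 20$
$\frac{L{\left(T{\left(30,-3 \right)},73 \right)}}{-499510} = \frac{73 + 20}{-499510} = 93 \left(- \frac{1}{499510}\right) = - \frac{93}{499510}$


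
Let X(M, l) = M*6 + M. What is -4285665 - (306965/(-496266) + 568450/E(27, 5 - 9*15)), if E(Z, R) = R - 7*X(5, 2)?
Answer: -3543462078063/827110 ≈ -4.2842e+6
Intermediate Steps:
X(M, l) = 7*M (X(M, l) = 6*M + M = 7*M)
E(Z, R) = -245 + R (E(Z, R) = R - 49*5 = R - 7*35 = R - 245 = -245 + R)
-4285665 - (306965/(-496266) + 568450/E(27, 5 - 9*15)) = -4285665 - (306965/(-496266) + 568450/(-245 + (5 - 9*15))) = -4285665 - (306965*(-1/496266) + 568450/(-245 + (5 - 135))) = -4285665 - (-306965/496266 + 568450/(-245 - 130)) = -4285665 - (-306965/496266 + 568450/(-375)) = -4285665 - (-306965/496266 + 568450*(-1/375)) = -4285665 - (-306965/496266 - 22738/15) = -4285665 - 1*(-1254300087/827110) = -4285665 + 1254300087/827110 = -3543462078063/827110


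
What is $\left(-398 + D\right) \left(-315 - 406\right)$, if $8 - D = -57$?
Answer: $240093$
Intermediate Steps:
$D = 65$ ($D = 8 - -57 = 8 + 57 = 65$)
$\left(-398 + D\right) \left(-315 - 406\right) = \left(-398 + 65\right) \left(-315 - 406\right) = \left(-333\right) \left(-721\right) = 240093$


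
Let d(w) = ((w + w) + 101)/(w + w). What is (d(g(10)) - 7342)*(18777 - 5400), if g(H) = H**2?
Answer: -19638760323/200 ≈ -9.8194e+7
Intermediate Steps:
d(w) = (101 + 2*w)/(2*w) (d(w) = (2*w + 101)/((2*w)) = (101 + 2*w)*(1/(2*w)) = (101 + 2*w)/(2*w))
(d(g(10)) - 7342)*(18777 - 5400) = ((101/2 + 10**2)/(10**2) - 7342)*(18777 - 5400) = ((101/2 + 100)/100 - 7342)*13377 = ((1/100)*(301/2) - 7342)*13377 = (301/200 - 7342)*13377 = -1468099/200*13377 = -19638760323/200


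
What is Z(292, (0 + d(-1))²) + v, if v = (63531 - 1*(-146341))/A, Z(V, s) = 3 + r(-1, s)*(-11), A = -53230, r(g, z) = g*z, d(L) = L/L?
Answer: 267674/26615 ≈ 10.057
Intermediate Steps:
d(L) = 1
Z(V, s) = 3 + 11*s (Z(V, s) = 3 - s*(-11) = 3 + 11*s)
v = -104936/26615 (v = (63531 - 1*(-146341))/(-53230) = (63531 + 146341)*(-1/53230) = 209872*(-1/53230) = -104936/26615 ≈ -3.9427)
Z(292, (0 + d(-1))²) + v = (3 + 11*(0 + 1)²) - 104936/26615 = (3 + 11*1²) - 104936/26615 = (3 + 11*1) - 104936/26615 = (3 + 11) - 104936/26615 = 14 - 104936/26615 = 267674/26615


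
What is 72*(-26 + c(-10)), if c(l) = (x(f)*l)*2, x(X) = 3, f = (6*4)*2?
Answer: -6192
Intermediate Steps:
f = 48 (f = 24*2 = 48)
c(l) = 6*l (c(l) = (3*l)*2 = 6*l)
72*(-26 + c(-10)) = 72*(-26 + 6*(-10)) = 72*(-26 - 60) = 72*(-86) = -6192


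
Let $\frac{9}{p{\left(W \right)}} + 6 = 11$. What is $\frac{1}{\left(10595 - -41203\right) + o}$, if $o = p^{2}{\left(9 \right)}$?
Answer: $\frac{25}{1295031} \approx 1.9305 \cdot 10^{-5}$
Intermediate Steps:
$p{\left(W \right)} = \frac{9}{5}$ ($p{\left(W \right)} = \frac{9}{-6 + 11} = \frac{9}{5}$)
$o = \frac{81}{25}$ ($o = \left(\frac{9}{5}\right)^{2} = \frac{81}{25} \approx 3.24$)
$\frac{1}{\left(10595 - -41203\right) + o} = \frac{1}{\left(10595 - -41203\right) + \frac{81}{25}} = \frac{1}{\left(10595 + 41203\right) + \frac{81}{25}} = \frac{1}{51798 + \frac{81}{25}} = \frac{1}{\frac{1295031}{25}} = \frac{25}{1295031}$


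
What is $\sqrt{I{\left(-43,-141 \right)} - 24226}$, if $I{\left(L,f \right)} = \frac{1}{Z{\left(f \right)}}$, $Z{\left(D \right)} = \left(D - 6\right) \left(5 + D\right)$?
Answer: $\frac{i \sqrt{49401271482}}{1428} \approx 155.65 i$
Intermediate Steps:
$Z{\left(D \right)} = \left(-6 + D\right) \left(5 + D\right)$
$I{\left(L,f \right)} = \frac{1}{-30 + f^{2} - f}$
$\sqrt{I{\left(-43,-141 \right)} - 24226} = \sqrt{\frac{1}{-30 + \left(-141\right)^{2} - -141} - 24226} = \sqrt{\frac{1}{-30 + 19881 + 141} - 24226} = \sqrt{\frac{1}{19992} - 24226} = \sqrt{- \frac{484326191}{19992}} = \frac{i \sqrt{49401271482}}{1428}$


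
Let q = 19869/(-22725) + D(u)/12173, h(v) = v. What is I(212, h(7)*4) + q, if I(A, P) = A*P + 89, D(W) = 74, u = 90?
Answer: 15013190558/2492175 ≈ 6024.1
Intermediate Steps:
I(A, P) = 89 + A*P
q = -2163817/2492175 (q = 19869/(-22725) + 74/12173 = 19869*(-1/22725) + 74*(1/12173) = -6623/7575 + 2/329 = -2163817/2492175 ≈ -0.86824)
I(212, h(7)*4) + q = (89 + 212*(7*4)) - 2163817/2492175 = (89 + 212*28) - 2163817/2492175 = (89 + 5936) - 2163817/2492175 = 6025 - 2163817/2492175 = 15013190558/2492175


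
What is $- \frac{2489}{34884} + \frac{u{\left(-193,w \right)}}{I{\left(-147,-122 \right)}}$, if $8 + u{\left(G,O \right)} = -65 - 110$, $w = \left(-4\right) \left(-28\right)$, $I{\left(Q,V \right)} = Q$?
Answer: $\frac{105577}{89964} \approx 1.1735$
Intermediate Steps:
$w = 112$
$u{\left(G,O \right)} = -183$ ($u{\left(G,O \right)} = -8 - 175 = -183$)
$- \frac{2489}{34884} + \frac{u{\left(-193,w \right)}}{I{\left(-147,-122 \right)}} = - \frac{2489}{34884} - \frac{183}{-147} = \left(-2489\right) \frac{1}{34884} - - \frac{61}{49} = - \frac{131}{1836} + \frac{61}{49} = \frac{105577}{89964}$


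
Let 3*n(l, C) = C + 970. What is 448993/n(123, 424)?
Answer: 1346979/1394 ≈ 966.27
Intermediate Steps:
n(l, C) = 970/3 + C/3 (n(l, C) = (C + 970)/3 = (970 + C)/3 = 970/3 + C/3)
448993/n(123, 424) = 448993/(970/3 + (⅓)*424) = 448993/(970/3 + 424/3) = 448993/(1394/3) = 448993*(3/1394) = 1346979/1394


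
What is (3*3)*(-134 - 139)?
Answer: -2457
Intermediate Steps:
(3*3)*(-134 - 139) = 9*(-273) = -2457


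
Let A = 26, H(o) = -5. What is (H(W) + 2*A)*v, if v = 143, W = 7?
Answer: 6721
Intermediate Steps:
(H(W) + 2*A)*v = (-5 + 2*26)*143 = (-5 + 52)*143 = 47*143 = 6721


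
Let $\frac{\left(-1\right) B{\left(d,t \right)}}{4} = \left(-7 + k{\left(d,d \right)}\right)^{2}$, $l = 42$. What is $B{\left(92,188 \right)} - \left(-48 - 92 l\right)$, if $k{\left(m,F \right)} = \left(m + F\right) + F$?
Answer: $-285532$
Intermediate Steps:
$k{\left(m,F \right)} = m + 2 F$ ($k{\left(m,F \right)} = \left(F + m\right) + F = m + 2 F$)
$B{\left(d,t \right)} = - 4 \left(-7 + 3 d\right)^{2}$ ($B{\left(d,t \right)} = - 4 \left(-7 + \left(d + 2 d\right)\right)^{2} = - 4 \left(-7 + 3 d\right)^{2}$)
$B{\left(92,188 \right)} - \left(-48 - 92 l\right) = - 4 \left(-7 + 3 \cdot 92\right)^{2} - \left(-48 - 3864\right) = - 4 \left(-7 + 276\right)^{2} - \left(-48 - 3864\right) = - 4 \cdot 269^{2} - -3912 = \left(-4\right) 72361 + 3912 = -289444 + 3912 = -285532$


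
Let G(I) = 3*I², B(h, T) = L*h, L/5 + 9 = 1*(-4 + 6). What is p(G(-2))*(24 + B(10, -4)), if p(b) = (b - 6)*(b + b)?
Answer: -46944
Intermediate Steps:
L = -35 (L = -45 + 5*(1*(-4 + 6)) = -45 + 5*(1*2) = -45 + 5*2 = -45 + 10 = -35)
B(h, T) = -35*h
p(b) = 2*b*(-6 + b) (p(b) = (-6 + b)*(2*b) = 2*b*(-6 + b))
p(G(-2))*(24 + B(10, -4)) = (2*(3*(-2)²)*(-6 + 3*(-2)²))*(24 - 35*10) = (2*(3*4)*(-6 + 3*4))*(24 - 350) = (2*12*(-6 + 12))*(-326) = (2*12*6)*(-326) = 144*(-326) = -46944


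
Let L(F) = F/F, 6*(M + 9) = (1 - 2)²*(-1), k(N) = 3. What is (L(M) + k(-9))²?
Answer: 16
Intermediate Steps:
M = -55/6 (M = -9 + ((1 - 2)²*(-1))/6 = -9 + ((-1)²*(-1))/6 = -9 + (1*(-1))/6 = -9 + (⅙)*(-1) = -9 - ⅙ = -55/6 ≈ -9.1667)
L(F) = 1
(L(M) + k(-9))² = (1 + 3)² = 4² = 16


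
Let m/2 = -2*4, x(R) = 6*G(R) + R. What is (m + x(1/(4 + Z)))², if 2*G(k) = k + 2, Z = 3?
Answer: 4356/49 ≈ 88.898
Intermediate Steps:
G(k) = 1 + k/2 (G(k) = (k + 2)/2 = (2 + k)/2 = 1 + k/2)
x(R) = 6 + 4*R (x(R) = 6*(1 + R/2) + R = (6 + 3*R) + R = 6 + 4*R)
m = -16 (m = 2*(-2*4) = 2*(-8) = -16)
(m + x(1/(4 + Z)))² = (-16 + (6 + 4/(4 + 3)))² = (-16 + (6 + 4/7))² = (-16 + 46/7)² = (-66/7)² = 4356/49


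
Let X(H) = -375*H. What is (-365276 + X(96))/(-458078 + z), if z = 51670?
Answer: 100319/101602 ≈ 0.98737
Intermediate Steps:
(-365276 + X(96))/(-458078 + z) = (-365276 - 375*96)/(-458078 + 51670) = (-365276 - 36000)/(-406408) = -401276*(-1/406408) = 100319/101602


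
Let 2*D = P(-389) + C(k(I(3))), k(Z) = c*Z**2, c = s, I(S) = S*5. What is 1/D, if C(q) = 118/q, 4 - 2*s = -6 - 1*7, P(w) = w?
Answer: -7650/1487689 ≈ -0.0051422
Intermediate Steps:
I(S) = 5*S
s = 17/2 (s = 2 - (-6 - 1*7)/2 = 2 - (-6 - 7)/2 = 2 - 1/2*(-13) = 2 + 13/2 = 17/2 ≈ 8.5000)
c = 17/2 ≈ 8.5000
k(Z) = 17*Z**2/2
D = -1487689/7650 (D = (-389 + 118/((17*(5*3)**2/2)))/2 = (-389 + 118/(((17/2)*15**2)))/2 = (-389 + 118/(((17/2)*225)))/2 = (-389 + 118/(3825/2))/2 = (-389 + 118*(2/3825))/2 = (-389 + 236/3825)/2 = (1/2)*(-1487689/3825) = -1487689/7650 ≈ -194.47)
1/D = 1/(-1487689/7650) = -7650/1487689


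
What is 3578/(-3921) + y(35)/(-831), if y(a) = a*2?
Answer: -1082596/1086117 ≈ -0.99676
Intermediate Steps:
y(a) = 2*a
3578/(-3921) + y(35)/(-831) = 3578/(-3921) + (2*35)/(-831) = 3578*(-1/3921) + 70*(-1/831) = -3578/3921 - 70/831 = -1082596/1086117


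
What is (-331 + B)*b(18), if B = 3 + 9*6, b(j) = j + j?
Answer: -9864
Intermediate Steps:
b(j) = 2*j
B = 57 (B = 3 + 54 = 57)
(-331 + B)*b(18) = (-331 + 57)*(2*18) = -274*36 = -9864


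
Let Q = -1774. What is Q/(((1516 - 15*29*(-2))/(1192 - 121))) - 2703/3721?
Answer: -3538089096/4439153 ≈ -797.02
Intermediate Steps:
Q/(((1516 - 15*29*(-2))/(1192 - 121))) - 2703/3721 = -1774*(1192 - 121)/(1516 - 15*29*(-2)) - 2703/3721 = -1774*1071/(1516 - 435*(-2)) - 2703*1/3721 = -1774*1071/(1516 + 870) - 2703/3721 = -1774/(2386*(1/1071)) - 2703/3721 = -1774/2386/1071 - 2703/3721 = -1774*1071/2386 - 2703/3721 = -949977/1193 - 2703/3721 = -3538089096/4439153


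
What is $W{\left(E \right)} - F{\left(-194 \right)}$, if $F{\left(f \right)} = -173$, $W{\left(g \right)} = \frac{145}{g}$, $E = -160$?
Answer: $\frac{5507}{32} \approx 172.09$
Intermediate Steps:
$W{\left(E \right)} - F{\left(-194 \right)} = \frac{145}{-160} - -173 = 145 \left(- \frac{1}{160}\right) + 173 = - \frac{29}{32} + 173 = \frac{5507}{32}$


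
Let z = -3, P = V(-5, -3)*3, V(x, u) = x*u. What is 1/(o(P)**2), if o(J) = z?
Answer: 1/9 ≈ 0.11111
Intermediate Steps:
V(x, u) = u*x
P = 45 (P = -3*(-5)*3 = 15*3 = 45)
o(J) = -3
1/(o(P)**2) = 1/((-3)**2) = 1/9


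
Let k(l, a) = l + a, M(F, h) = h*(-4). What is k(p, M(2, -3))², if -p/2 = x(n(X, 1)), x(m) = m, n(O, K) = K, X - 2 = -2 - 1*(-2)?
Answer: 100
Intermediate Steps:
X = 2 (X = 2 + (-2 - 1*(-2)) = 2 + (-2 + 2) = 2 + 0 = 2)
p = -2 (p = -2*1 = -2)
M(F, h) = -4*h
k(l, a) = a + l
k(p, M(2, -3))² = (-4*(-3) - 2)² = (12 - 2)² = 10² = 100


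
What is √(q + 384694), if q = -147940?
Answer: 3*√26306 ≈ 486.57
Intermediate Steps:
√(q + 384694) = √(-147940 + 384694) = √236754 = 3*√26306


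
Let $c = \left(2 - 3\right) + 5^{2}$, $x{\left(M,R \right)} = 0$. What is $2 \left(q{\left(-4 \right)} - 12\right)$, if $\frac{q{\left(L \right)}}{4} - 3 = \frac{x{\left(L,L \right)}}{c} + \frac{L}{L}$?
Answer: $8$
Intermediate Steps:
$c = 24$ ($c = -1 + 25 = 24$)
$q{\left(L \right)} = 16$ ($q{\left(L \right)} = 12 + 4 \left(\frac{0}{24} + \frac{L}{L}\right) = 12 + 4 \left(0 \cdot \frac{1}{24} + 1\right) = 12 + 4 \left(0 + 1\right) = 12 + 4 \cdot 1 = 12 + 4 = 16$)
$2 \left(q{\left(-4 \right)} - 12\right) = 2 \left(16 - 12\right) = 2 \cdot 4 = 8$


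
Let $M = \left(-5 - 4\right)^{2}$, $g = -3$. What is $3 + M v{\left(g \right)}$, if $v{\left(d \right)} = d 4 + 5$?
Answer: $-564$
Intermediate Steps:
$M = 81$ ($M = \left(-9\right)^{2} = 81$)
$v{\left(d \right)} = 5 + 4 d$ ($v{\left(d \right)} = 4 d + 5 = 5 + 4 d$)
$3 + M v{\left(g \right)} = 3 + 81 \left(5 + 4 \left(-3\right)\right) = 3 + 81 \left(5 - 12\right) = 3 + 81 \left(-7\right) = 3 - 567 = -564$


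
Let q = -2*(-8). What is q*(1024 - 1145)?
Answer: -1936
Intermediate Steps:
q = 16
q*(1024 - 1145) = 16*(1024 - 1145) = 16*(-121) = -1936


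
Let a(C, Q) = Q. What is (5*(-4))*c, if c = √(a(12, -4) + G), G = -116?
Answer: -40*I*√30 ≈ -219.09*I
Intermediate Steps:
c = 2*I*√30 (c = √(-4 - 116) = √(-120) = 2*I*√30 ≈ 10.954*I)
(5*(-4))*c = (5*(-4))*(2*I*√30) = -40*I*√30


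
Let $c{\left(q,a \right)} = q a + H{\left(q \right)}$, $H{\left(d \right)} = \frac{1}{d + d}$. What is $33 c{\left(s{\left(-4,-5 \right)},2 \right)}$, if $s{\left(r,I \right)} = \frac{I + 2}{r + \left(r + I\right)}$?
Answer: $\frac{2255}{26} \approx 86.731$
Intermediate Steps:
$H{\left(d \right)} = \frac{1}{2 d}$
$s{\left(r,I \right)} = \frac{2 + I}{I + 2 r}$ ($s{\left(r,I \right)} = \frac{2 + I}{r + \left(I + r\right)} = \frac{2 + I}{I + 2 r}$)
$c{\left(q,a \right)} = \frac{1}{2 q} + a q$ ($c{\left(q,a \right)} = q a + \frac{1}{2 q} = a q + \frac{1}{2 q} = \frac{1}{2 q} + a q$)
$33 c{\left(s{\left(-4,-5 \right)},2 \right)} = 33 \left(\frac{1}{2 \frac{2 - 5}{-5 + 2 \left(-4\right)}} + 2 \frac{2 - 5}{-5 + 2 \left(-4\right)}\right) = 33 \left(\frac{1}{2 \frac{1}{-5 - 8} \left(-3\right)} + 2 \frac{1}{-5 - 8} \left(-3\right)\right) = 33 \left(\frac{1}{2 \frac{1}{-13} \left(-3\right)} + 2 \frac{1}{-13} \left(-3\right)\right) = 33 \left(\frac{1}{2 \left(\left(- \frac{1}{13}\right) \left(-3\right)\right)} + 2 \left(\left(- \frac{1}{13}\right) \left(-3\right)\right)\right) = 33 \left(\frac{1}{2 \cdot \frac{3}{13}} + 2 \cdot \frac{3}{13}\right) = 33 \left(\frac{1}{2} \cdot \frac{13}{3} + \frac{6}{13}\right) = 33 \left(\frac{13}{6} + \frac{6}{13}\right) = 33 \cdot \frac{205}{78} = \frac{2255}{26}$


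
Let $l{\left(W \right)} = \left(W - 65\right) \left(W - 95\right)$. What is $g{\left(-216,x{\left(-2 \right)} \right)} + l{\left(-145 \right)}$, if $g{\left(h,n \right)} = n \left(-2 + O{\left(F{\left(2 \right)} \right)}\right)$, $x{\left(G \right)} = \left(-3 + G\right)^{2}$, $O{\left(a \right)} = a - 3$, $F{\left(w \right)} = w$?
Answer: $50325$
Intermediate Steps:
$O{\left(a \right)} = -3 + a$
$g{\left(h,n \right)} = - 3 n$ ($g{\left(h,n \right)} = n \left(-2 + \left(-3 + 2\right)\right) = n \left(-2 - 1\right) = n \left(-3\right) = - 3 n$)
$l{\left(W \right)} = \left(-95 + W\right) \left(-65 + W\right)$ ($l{\left(W \right)} = \left(-65 + W\right) \left(-95 + W\right) = \left(-95 + W\right) \left(-65 + W\right)$)
$g{\left(-216,x{\left(-2 \right)} \right)} + l{\left(-145 \right)} = - 3 \left(-3 - 2\right)^{2} + \left(6175 + \left(-145\right)^{2} - -23200\right) = - 3 \left(-5\right)^{2} + \left(6175 + 21025 + 23200\right) = \left(-3\right) 25 + 50400 = -75 + 50400 = 50325$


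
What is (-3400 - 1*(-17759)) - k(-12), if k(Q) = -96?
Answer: 14455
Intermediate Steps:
(-3400 - 1*(-17759)) - k(-12) = (-3400 - 1*(-17759)) - 1*(-96) = (-3400 + 17759) + 96 = 14359 + 96 = 14455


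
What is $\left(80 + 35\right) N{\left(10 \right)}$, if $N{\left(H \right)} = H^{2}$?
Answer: $11500$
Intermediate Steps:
$\left(80 + 35\right) N{\left(10 \right)} = \left(80 + 35\right) 10^{2} = 115 \cdot 100 = 11500$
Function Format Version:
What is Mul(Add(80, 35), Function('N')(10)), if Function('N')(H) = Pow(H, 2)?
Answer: 11500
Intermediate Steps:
Mul(Add(80, 35), Function('N')(10)) = Mul(Add(80, 35), Pow(10, 2)) = Mul(115, 100) = 11500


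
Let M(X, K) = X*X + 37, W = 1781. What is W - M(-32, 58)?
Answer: 720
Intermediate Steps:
M(X, K) = 37 + X² (M(X, K) = X² + 37 = 37 + X²)
W - M(-32, 58) = 1781 - (37 + (-32)²) = 1781 - (37 + 1024) = 1781 - 1*1061 = 1781 - 1061 = 720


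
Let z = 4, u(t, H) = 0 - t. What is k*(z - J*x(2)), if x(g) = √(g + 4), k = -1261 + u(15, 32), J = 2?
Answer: -5104 + 2552*√6 ≈ 1147.1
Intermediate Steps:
u(t, H) = -t
k = -1276 (k = -1261 - 1*15 = -1261 - 15 = -1276)
x(g) = √(4 + g)
k*(z - J*x(2)) = -1276*(4 - 2*√(4 + 2)) = -1276*(4 - 2*√6) = -5104 + 2552*√6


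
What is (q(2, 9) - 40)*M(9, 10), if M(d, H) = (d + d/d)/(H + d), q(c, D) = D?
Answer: -310/19 ≈ -16.316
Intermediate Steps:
M(d, H) = (1 + d)/(H + d) (M(d, H) = (d + 1)/(H + d) = (1 + d)/(H + d))
(q(2, 9) - 40)*M(9, 10) = (9 - 40)*((1 + 9)/(10 + 9)) = -31*10/19 = -310/19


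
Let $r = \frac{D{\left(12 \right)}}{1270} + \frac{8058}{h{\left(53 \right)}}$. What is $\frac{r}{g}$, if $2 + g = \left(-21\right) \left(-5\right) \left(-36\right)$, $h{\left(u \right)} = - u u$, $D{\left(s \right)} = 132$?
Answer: $\frac{2465718}{3373005065} \approx 0.00073102$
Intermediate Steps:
$h{\left(u \right)} = - u^{2}$
$r = - \frac{4931436}{1783715}$ ($r = \frac{132}{1270} + \frac{8058}{\left(-1\right) 53^{2}} = 132 \cdot \frac{1}{1270} + \frac{8058}{\left(-1\right) 2809} = \frac{66}{635} + \frac{8058}{-2809} = \frac{66}{635} + 8058 \left(- \frac{1}{2809}\right) = \frac{66}{635} - \frac{8058}{2809} = - \frac{4931436}{1783715} \approx -2.7647$)
$g = -3782$ ($g = -2 + \left(-21\right) \left(-5\right) \left(-36\right) = -2 + 105 \left(-36\right) = -2 - 3780 = -3782$)
$\frac{r}{g} = - \frac{4931436}{1783715 \left(-3782\right)} = \left(- \frac{4931436}{1783715}\right) \left(- \frac{1}{3782}\right) = \frac{2465718}{3373005065}$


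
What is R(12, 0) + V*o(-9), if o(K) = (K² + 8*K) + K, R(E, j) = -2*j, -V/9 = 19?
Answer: 0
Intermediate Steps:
V = -171 (V = -9*19 = -171)
o(K) = K² + 9*K
R(12, 0) + V*o(-9) = -2*0 - (-1539)*(9 - 9) = 0 - (-1539)*0 = 0 - 171*0 = 0 + 0 = 0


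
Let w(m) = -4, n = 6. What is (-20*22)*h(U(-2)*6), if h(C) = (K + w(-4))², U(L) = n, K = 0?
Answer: -7040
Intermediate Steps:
U(L) = 6
h(C) = 16 (h(C) = (0 - 4)² = (-4)² = 16)
(-20*22)*h(U(-2)*6) = -20*22*16 = -440*16 = -7040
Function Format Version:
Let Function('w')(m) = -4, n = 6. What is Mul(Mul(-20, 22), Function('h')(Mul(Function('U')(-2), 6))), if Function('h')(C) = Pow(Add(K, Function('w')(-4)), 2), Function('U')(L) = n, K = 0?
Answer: -7040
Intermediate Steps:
Function('U')(L) = 6
Function('h')(C) = 16 (Function('h')(C) = Pow(Add(0, -4), 2) = Pow(-4, 2) = 16)
Mul(Mul(-20, 22), Function('h')(Mul(Function('U')(-2), 6))) = Mul(Mul(-20, 22), 16) = Mul(-440, 16) = -7040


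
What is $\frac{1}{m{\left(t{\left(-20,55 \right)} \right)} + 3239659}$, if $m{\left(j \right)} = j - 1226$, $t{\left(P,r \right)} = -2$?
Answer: $\frac{1}{3238431} \approx 3.0879 \cdot 10^{-7}$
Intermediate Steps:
$m{\left(j \right)} = -1226 + j$ ($m{\left(j \right)} = j - 1226 = -1226 + j$)
$\frac{1}{m{\left(t{\left(-20,55 \right)} \right)} + 3239659} = \frac{1}{\left(-1226 - 2\right) + 3239659} = \frac{1}{-1228 + 3239659} = \frac{1}{3238431}$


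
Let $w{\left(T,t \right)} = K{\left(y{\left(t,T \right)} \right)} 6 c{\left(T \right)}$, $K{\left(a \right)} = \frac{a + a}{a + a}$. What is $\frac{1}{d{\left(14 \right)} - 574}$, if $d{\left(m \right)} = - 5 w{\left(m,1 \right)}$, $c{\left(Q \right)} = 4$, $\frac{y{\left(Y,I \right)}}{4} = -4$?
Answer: $- \frac{1}{694} \approx -0.0014409$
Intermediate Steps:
$y{\left(Y,I \right)} = -16$ ($y{\left(Y,I \right)} = 4 \left(-4\right) = -16$)
$K{\left(a \right)} = 1$ ($K{\left(a \right)} = \frac{2 a}{2 a} = 2 a \frac{1}{2 a} = 1$)
$w{\left(T,t \right)} = 24$ ($w{\left(T,t \right)} = 1 \cdot 6 \cdot 4 = 6 \cdot 4 = 24$)
$d{\left(m \right)} = -120$ ($d{\left(m \right)} = \left(-5\right) 24 = -120$)
$\frac{1}{d{\left(14 \right)} - 574} = \frac{1}{-120 - 574} = \frac{1}{-694} = - \frac{1}{694}$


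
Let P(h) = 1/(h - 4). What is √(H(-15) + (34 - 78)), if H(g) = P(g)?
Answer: 3*I*√1767/19 ≈ 6.6372*I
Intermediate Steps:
P(h) = 1/(-4 + h)
H(g) = 1/(-4 + g)
√(H(-15) + (34 - 78)) = √(1/(-4 - 15) + (34 - 78)) = √(1/(-19) - 44) = √(-1/19 - 44) = √(-837/19) = 3*I*√1767/19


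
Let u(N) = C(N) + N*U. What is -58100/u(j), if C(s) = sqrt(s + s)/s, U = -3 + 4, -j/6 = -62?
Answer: -4020055200/25739423 + 58100*sqrt(186)/25739423 ≈ -156.15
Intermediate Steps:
j = 372 (j = -6*(-62) = 372)
U = 1
C(s) = sqrt(2)/sqrt(s) (C(s) = sqrt(2*s)/s = (sqrt(2)*sqrt(s))/s = sqrt(2)/sqrt(s))
u(N) = N + sqrt(2)/sqrt(N) (u(N) = sqrt(2)/sqrt(N) + N*1 = sqrt(2)/sqrt(N) + N = N + sqrt(2)/sqrt(N))
-58100/u(j) = -58100/(372 + sqrt(2)/sqrt(372)) = -58100/(372 + sqrt(2)*(sqrt(93)/186)) = -58100/(372 + sqrt(186)/186)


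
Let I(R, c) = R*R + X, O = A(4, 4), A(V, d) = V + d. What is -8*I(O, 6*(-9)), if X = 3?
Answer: -536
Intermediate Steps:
O = 8 (O = 4 + 4 = 8)
I(R, c) = 3 + R² (I(R, c) = R*R + 3 = R² + 3 = 3 + R²)
-8*I(O, 6*(-9)) = -8*(3 + 8²) = -8*(3 + 64) = -8*67 = -536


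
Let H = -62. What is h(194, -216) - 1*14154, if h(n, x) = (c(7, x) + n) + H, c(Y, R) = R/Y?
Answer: -98370/7 ≈ -14053.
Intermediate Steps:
h(n, x) = -62 + n + x/7 (h(n, x) = (x/7 + n) - 62 = (n + x/7) - 62 = -62 + n + x/7)
h(194, -216) - 1*14154 = (-62 + 194 + (⅐)*(-216)) - 1*14154 = (-62 + 194 - 216/7) - 14154 = 708/7 - 14154 = -98370/7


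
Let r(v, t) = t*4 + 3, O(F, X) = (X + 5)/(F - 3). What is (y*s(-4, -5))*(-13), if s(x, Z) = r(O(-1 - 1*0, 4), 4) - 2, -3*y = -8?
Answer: -1768/3 ≈ -589.33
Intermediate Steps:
y = 8/3 (y = -1/3*(-8) = 8/3 ≈ 2.6667)
O(F, X) = (5 + X)/(-3 + F)
r(v, t) = 3 + 4*t (r(v, t) = 4*t + 3 = 3 + 4*t)
s(x, Z) = 17 (s(x, Z) = (3 + 4*4) - 2 = (3 + 16) - 2 = 19 - 2 = 17)
(y*s(-4, -5))*(-13) = ((8/3)*17)*(-13) = (136/3)*(-13) = -1768/3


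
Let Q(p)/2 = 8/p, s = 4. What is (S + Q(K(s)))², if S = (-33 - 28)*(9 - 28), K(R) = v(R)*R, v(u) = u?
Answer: 1345600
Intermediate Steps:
K(R) = R² (K(R) = R*R = R²)
S = 1159 (S = -61*(-19) = 1159)
Q(p) = 16/p (Q(p) = 2*(8/p) = 16/p)
(S + Q(K(s)))² = (1159 + 16/(4²))² = (1159 + 16/16)² = (1159 + 16*(1/16))² = (1159 + 1)² = 1160² = 1345600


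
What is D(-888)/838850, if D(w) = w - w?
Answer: 0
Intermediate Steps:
D(w) = 0
D(-888)/838850 = 0/838850 = 0*(1/838850) = 0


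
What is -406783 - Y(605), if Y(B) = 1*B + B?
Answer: -407993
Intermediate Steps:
Y(B) = 2*B (Y(B) = B + B = 2*B)
-406783 - Y(605) = -406783 - 2*605 = -406783 - 1*1210 = -406783 - 1210 = -407993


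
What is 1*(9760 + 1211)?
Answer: 10971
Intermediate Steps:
1*(9760 + 1211) = 1*10971 = 10971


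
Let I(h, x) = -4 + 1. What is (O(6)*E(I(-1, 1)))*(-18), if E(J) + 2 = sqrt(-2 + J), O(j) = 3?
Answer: 108 - 54*I*sqrt(5) ≈ 108.0 - 120.75*I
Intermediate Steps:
I(h, x) = -3
E(J) = -2 + sqrt(-2 + J)
(O(6)*E(I(-1, 1)))*(-18) = (3*(-2 + sqrt(-2 - 3)))*(-18) = (3*(-2 + sqrt(-5)))*(-18) = (3*(-2 + I*sqrt(5)))*(-18) = (-6 + 3*I*sqrt(5))*(-18) = 108 - 54*I*sqrt(5)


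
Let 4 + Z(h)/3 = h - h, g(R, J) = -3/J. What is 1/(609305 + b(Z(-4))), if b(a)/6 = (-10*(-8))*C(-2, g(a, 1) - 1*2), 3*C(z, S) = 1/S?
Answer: 1/609273 ≈ 1.6413e-6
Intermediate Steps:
Z(h) = -12 (Z(h) = -12 + 3*(h - h) = -12 + 3*0 = -12 + 0 = -12)
C(z, S) = 1/(3*S) (C(z, S) = (1/S)/3 = 1/(3*S))
b(a) = -32 (b(a) = 6*((-10*(-8))*(1/(3*(-3/1 - 1*2)))) = 6*(80*(1/(3*(-3*1 - 2)))) = 6*(80*(1/(3*(-3 - 2)))) = 6*(80*((⅓)/(-5))) = 6*(80*((⅓)*(-⅕))) = 6*(80*(-1/15)) = 6*(-16/3) = -32)
1/(609305 + b(Z(-4))) = 1/(609305 - 32) = 1/609273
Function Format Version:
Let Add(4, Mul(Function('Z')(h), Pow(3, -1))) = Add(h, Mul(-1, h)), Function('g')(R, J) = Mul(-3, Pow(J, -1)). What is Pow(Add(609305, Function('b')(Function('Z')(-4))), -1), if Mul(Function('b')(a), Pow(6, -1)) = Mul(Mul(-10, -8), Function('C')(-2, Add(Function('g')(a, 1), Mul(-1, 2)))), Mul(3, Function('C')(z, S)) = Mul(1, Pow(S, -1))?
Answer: Rational(1, 609273) ≈ 1.6413e-6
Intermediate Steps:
Function('Z')(h) = -12 (Function('Z')(h) = Add(-12, Mul(3, Add(h, Mul(-1, h)))) = Add(-12, Mul(3, 0)) = Add(-12, 0) = -12)
Function('C')(z, S) = Mul(Rational(1, 3), Pow(S, -1)) (Function('C')(z, S) = Mul(Rational(1, 3), Mul(1, Pow(S, -1))) = Mul(Rational(1, 3), Pow(S, -1)))
Function('b')(a) = -32 (Function('b')(a) = Mul(6, Mul(Mul(-10, -8), Mul(Rational(1, 3), Pow(Add(Mul(-3, Pow(1, -1)), Mul(-1, 2)), -1)))) = Mul(6, Mul(80, Mul(Rational(1, 3), Pow(Add(Mul(-3, 1), -2), -1)))) = Mul(6, Mul(80, Mul(Rational(1, 3), Pow(Add(-3, -2), -1)))) = Mul(6, Mul(80, Mul(Rational(1, 3), Pow(-5, -1)))) = Mul(6, Mul(80, Mul(Rational(1, 3), Rational(-1, 5)))) = Mul(6, Mul(80, Rational(-1, 15))) = Mul(6, Rational(-16, 3)) = -32)
Pow(Add(609305, Function('b')(Function('Z')(-4))), -1) = Pow(Add(609305, -32), -1) = Pow(609273, -1) = Rational(1, 609273)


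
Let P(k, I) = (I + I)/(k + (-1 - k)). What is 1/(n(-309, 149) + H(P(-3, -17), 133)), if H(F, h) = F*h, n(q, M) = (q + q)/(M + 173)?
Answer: 161/727733 ≈ 0.00022123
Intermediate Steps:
n(q, M) = 2*q/(173 + M) (n(q, M) = (2*q)/(173 + M) = 2*q/(173 + M))
P(k, I) = -2*I (P(k, I) = (2*I)/(-1) = (2*I)*(-1) = -2*I)
1/(n(-309, 149) + H(P(-3, -17), 133)) = 1/(2*(-309)/(173 + 149) - 2*(-17)*133) = 1/(2*(-309)/322 + 34*133) = 1/(2*(-309)*(1/322) + 4522) = 1/(-309/161 + 4522) = 1/(727733/161) = 161/727733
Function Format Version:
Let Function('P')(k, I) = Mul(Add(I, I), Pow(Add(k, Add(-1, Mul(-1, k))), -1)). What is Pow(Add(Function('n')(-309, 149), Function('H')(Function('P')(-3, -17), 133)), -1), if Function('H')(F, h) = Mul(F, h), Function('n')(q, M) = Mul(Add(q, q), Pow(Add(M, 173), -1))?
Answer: Rational(161, 727733) ≈ 0.00022123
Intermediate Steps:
Function('n')(q, M) = Mul(2, q, Pow(Add(173, M), -1)) (Function('n')(q, M) = Mul(Mul(2, q), Pow(Add(173, M), -1)) = Mul(2, q, Pow(Add(173, M), -1)))
Function('P')(k, I) = Mul(-2, I) (Function('P')(k, I) = Mul(Mul(2, I), Pow(-1, -1)) = Mul(Mul(2, I), -1) = Mul(-2, I))
Pow(Add(Function('n')(-309, 149), Function('H')(Function('P')(-3, -17), 133)), -1) = Pow(Add(Mul(2, -309, Pow(Add(173, 149), -1)), Mul(Mul(-2, -17), 133)), -1) = Pow(Add(Mul(2, -309, Pow(322, -1)), Mul(34, 133)), -1) = Pow(Add(Mul(2, -309, Rational(1, 322)), 4522), -1) = Pow(Add(Rational(-309, 161), 4522), -1) = Pow(Rational(727733, 161), -1) = Rational(161, 727733)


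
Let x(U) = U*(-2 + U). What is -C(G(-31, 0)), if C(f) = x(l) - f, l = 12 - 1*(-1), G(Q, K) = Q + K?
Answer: -174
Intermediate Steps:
G(Q, K) = K + Q
l = 13 (l = 12 + 1 = 13)
C(f) = 143 - f (C(f) = 13*(-2 + 13) - f = 13*11 - f = 143 - f)
-C(G(-31, 0)) = -(143 - (0 - 31)) = -(143 - 1*(-31)) = -(143 + 31) = -1*174 = -174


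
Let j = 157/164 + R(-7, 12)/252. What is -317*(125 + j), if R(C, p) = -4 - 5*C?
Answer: -206471927/5166 ≈ -39967.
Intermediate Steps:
j = 5581/5166 (j = 157/164 + (-4 - 5*(-7))/252 = 157*(1/164) + (-4 + 35)*(1/252) = 157/164 + 31*(1/252) = 157/164 + 31/252 = 5581/5166 ≈ 1.0803)
-317*(125 + j) = -317*(125 + 5581/5166) = -317*651331/5166 = -206471927/5166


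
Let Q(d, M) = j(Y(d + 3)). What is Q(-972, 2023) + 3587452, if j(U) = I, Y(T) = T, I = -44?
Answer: 3587408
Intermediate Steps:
j(U) = -44
Q(d, M) = -44
Q(-972, 2023) + 3587452 = -44 + 3587452 = 3587408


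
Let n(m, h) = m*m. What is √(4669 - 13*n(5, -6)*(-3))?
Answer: 2*√1411 ≈ 75.127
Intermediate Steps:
n(m, h) = m²
√(4669 - 13*n(5, -6)*(-3)) = √(4669 - 13*5²*(-3)) = √(4669 - 13*25*(-3)) = √(4669 - 325*(-3)) = √(4669 + 975) = √5644 = 2*√1411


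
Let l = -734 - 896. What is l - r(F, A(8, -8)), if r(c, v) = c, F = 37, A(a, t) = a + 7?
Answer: -1667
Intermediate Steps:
A(a, t) = 7 + a
l = -1630
l - r(F, A(8, -8)) = -1630 - 1*37 = -1630 - 37 = -1667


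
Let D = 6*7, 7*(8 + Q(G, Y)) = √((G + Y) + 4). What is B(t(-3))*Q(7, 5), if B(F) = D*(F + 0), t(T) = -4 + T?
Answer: 2184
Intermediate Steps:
Q(G, Y) = -8 + √(4 + G + Y)/7 (Q(G, Y) = -8 + √((G + Y) + 4)/7 = -8 + √(4 + G + Y)/7)
D = 42
B(F) = 42*F (B(F) = 42*(F + 0) = 42*F)
B(t(-3))*Q(7, 5) = (42*(-4 - 3))*(-8 + √(4 + 7 + 5)/7) = (42*(-7))*(-8 + √16/7) = -294*(-8 + (⅐)*4) = -294*(-8 + 4/7) = -294*(-52/7) = 2184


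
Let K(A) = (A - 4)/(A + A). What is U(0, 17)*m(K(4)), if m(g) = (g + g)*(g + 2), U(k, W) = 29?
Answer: 0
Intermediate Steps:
K(A) = (-4 + A)/(2*A) (K(A) = (-4 + A)/((2*A)) = (-4 + A)*(1/(2*A)) = (-4 + A)/(2*A))
m(g) = 2*g*(2 + g) (m(g) = (2*g)*(2 + g) = 2*g*(2 + g))
U(0, 17)*m(K(4)) = 29*(2*((½)*(-4 + 4)/4)*(2 + (½)*(-4 + 4)/4)) = 29*(2*((½)*(¼)*0)*(2 + (½)*(¼)*0)) = 29*(2*0*(2 + 0)) = 29*(2*0*2) = 29*0 = 0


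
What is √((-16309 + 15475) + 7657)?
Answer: √6823 ≈ 82.601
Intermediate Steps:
√((-16309 + 15475) + 7657) = √(-834 + 7657) = √6823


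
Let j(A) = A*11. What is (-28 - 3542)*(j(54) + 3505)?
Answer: -14633430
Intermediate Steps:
j(A) = 11*A
(-28 - 3542)*(j(54) + 3505) = (-28 - 3542)*(11*54 + 3505) = -3570*(594 + 3505) = -3570*4099 = -14633430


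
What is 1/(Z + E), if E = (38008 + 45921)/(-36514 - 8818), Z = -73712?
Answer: -45332/3341596313 ≈ -1.3566e-5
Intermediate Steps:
E = -83929/45332 (E = 83929/(-45332) = 83929*(-1/45332) = -83929/45332 ≈ -1.8514)
1/(Z + E) = 1/(-73712 - 83929/45332) = 1/(-3341596313/45332) = -45332/3341596313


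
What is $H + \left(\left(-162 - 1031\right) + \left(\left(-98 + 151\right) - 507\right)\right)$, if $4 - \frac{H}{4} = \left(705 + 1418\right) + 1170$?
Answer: $-14803$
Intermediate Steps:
$H = -13156$ ($H = 16 - 4 \left(\left(705 + 1418\right) + 1170\right) = 16 - 4 \left(2123 + 1170\right) = 16 - 13172 = -13156$)
$H + \left(\left(-162 - 1031\right) + \left(\left(-98 + 151\right) - 507\right)\right) = -13156 + \left(\left(-162 - 1031\right) + \left(\left(-98 + 151\right) - 507\right)\right) = -13156 + \left(-1193 + \left(53 - 507\right)\right) = -13156 - 1647 = -14803$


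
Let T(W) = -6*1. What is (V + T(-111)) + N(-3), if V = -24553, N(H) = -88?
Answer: -24647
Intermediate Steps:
T(W) = -6
(V + T(-111)) + N(-3) = (-24553 - 6) - 88 = -24559 - 88 = -24647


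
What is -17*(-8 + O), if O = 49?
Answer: -697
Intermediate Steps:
-17*(-8 + O) = -17*(-8 + 49) = -17*41 = -697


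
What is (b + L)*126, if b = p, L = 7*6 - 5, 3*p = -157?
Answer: -1932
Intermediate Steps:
p = -157/3 (p = (1/3)*(-157) = -157/3 ≈ -52.333)
L = 37 (L = 42 - 5 = 37)
b = -157/3 ≈ -52.333
(b + L)*126 = (-157/3 + 37)*126 = -46/3*126 = -1932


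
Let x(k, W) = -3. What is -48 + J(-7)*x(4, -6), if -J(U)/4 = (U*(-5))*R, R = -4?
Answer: -1728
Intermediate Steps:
J(U) = -80*U (J(U) = -4*U*(-5)*(-4) = -4*(-5*U)*(-4) = -80*U)
-48 + J(-7)*x(4, -6) = -48 - 80*(-7)*(-3) = -48 + 560*(-3) = -48 - 1680 = -1728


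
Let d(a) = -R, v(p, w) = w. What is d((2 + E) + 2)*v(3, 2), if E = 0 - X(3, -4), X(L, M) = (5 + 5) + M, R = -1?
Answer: 2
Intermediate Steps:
X(L, M) = 10 + M
E = -6 (E = 0 - (10 - 4) = 0 - 1*6 = 0 - 6 = -6)
d(a) = 1 (d(a) = -1*(-1) = 1)
d((2 + E) + 2)*v(3, 2) = 1*2 = 2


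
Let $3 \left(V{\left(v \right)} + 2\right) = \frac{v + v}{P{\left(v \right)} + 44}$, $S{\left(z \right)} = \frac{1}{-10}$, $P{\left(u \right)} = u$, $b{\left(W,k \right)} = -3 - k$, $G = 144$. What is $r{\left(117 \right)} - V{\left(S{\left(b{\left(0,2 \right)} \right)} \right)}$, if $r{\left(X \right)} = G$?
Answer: $\frac{192284}{1317} \approx 146.0$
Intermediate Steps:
$r{\left(X \right)} = 144$
$S{\left(z \right)} = - \frac{1}{10}$
$V{\left(v \right)} = -2 + \frac{2 v}{3 \left(44 + v\right)}$ ($V{\left(v \right)} = -2 + \frac{\left(v + v\right) \frac{1}{v + 44}}{3} = -2 + \frac{2 v \frac{1}{44 + v}}{3} = -2 + \frac{2 v}{3 \left(44 + v\right)}$)
$r{\left(117 \right)} - V{\left(S{\left(b{\left(0,2 \right)} \right)} \right)} = 144 - \frac{4 \left(-66 - - \frac{1}{10}\right)}{3 \left(44 - \frac{1}{10}\right)} = 144 - \frac{4 \left(-66 + \frac{1}{10}\right)}{3 \cdot \frac{439}{10}} = 144 - \frac{4}{3} \cdot \frac{10}{439} \left(- \frac{659}{10}\right) = 144 - - \frac{2636}{1317} = 144 + \frac{2636}{1317} = \frac{192284}{1317}$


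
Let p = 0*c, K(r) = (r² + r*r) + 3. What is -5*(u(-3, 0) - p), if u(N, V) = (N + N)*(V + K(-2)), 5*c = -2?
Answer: 330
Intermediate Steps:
c = -⅖ (c = (⅕)*(-2) = -⅖ ≈ -0.40000)
K(r) = 3 + 2*r² (K(r) = (r² + r²) + 3 = 2*r² + 3 = 3 + 2*r²)
u(N, V) = 2*N*(11 + V) (u(N, V) = (N + N)*(V + (3 + 2*(-2)²)) = (2*N)*(V + (3 + 2*4)) = (2*N)*(V + (3 + 8)) = (2*N)*(V + 11) = (2*N)*(11 + V) = 2*N*(11 + V))
p = 0 (p = 0*(-⅖) = 0)
-5*(u(-3, 0) - p) = -5*(2*(-3)*(11 + 0) - 1*0) = -5*(2*(-3)*11 + 0) = -5*(-66 + 0) = -5*(-66) = 330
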